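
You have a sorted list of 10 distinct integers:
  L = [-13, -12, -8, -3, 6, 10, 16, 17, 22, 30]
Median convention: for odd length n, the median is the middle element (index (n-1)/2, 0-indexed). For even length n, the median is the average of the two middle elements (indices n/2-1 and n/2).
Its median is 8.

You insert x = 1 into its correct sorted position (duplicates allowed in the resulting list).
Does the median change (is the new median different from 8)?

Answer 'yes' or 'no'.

Answer: yes

Derivation:
Old median = 8
Insert x = 1
New median = 6
Changed? yes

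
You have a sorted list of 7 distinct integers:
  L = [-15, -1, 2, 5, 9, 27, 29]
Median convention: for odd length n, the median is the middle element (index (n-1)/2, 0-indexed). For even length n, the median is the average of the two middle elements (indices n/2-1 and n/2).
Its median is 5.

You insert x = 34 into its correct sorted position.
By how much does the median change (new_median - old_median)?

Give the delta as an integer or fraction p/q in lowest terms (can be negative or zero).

Answer: 2

Derivation:
Old median = 5
After inserting x = 34: new sorted = [-15, -1, 2, 5, 9, 27, 29, 34]
New median = 7
Delta = 7 - 5 = 2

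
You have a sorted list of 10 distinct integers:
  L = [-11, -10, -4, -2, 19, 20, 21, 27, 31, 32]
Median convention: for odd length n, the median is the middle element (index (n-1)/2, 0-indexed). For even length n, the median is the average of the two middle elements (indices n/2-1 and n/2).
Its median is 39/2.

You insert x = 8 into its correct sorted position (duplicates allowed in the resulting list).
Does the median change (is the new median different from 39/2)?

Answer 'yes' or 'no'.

Answer: yes

Derivation:
Old median = 39/2
Insert x = 8
New median = 19
Changed? yes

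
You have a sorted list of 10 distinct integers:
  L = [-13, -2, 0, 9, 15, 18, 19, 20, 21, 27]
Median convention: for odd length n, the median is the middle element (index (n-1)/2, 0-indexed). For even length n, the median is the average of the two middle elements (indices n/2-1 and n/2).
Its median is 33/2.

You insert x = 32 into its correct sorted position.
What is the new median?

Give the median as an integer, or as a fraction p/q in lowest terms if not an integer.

Answer: 18

Derivation:
Old list (sorted, length 10): [-13, -2, 0, 9, 15, 18, 19, 20, 21, 27]
Old median = 33/2
Insert x = 32
Old length even (10). Middle pair: indices 4,5 = 15,18.
New length odd (11). New median = single middle element.
x = 32: 10 elements are < x, 0 elements are > x.
New sorted list: [-13, -2, 0, 9, 15, 18, 19, 20, 21, 27, 32]
New median = 18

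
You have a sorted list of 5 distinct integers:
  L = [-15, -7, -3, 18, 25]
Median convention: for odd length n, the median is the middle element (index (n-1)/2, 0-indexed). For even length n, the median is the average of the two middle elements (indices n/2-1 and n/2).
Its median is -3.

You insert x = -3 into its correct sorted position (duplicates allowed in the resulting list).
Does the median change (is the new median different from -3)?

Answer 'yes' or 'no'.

Old median = -3
Insert x = -3
New median = -3
Changed? no

Answer: no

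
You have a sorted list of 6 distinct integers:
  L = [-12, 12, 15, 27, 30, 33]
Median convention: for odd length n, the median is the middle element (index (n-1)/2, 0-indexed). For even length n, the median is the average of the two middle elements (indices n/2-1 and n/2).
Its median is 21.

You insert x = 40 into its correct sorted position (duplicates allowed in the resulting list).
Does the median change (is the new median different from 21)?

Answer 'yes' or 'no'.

Old median = 21
Insert x = 40
New median = 27
Changed? yes

Answer: yes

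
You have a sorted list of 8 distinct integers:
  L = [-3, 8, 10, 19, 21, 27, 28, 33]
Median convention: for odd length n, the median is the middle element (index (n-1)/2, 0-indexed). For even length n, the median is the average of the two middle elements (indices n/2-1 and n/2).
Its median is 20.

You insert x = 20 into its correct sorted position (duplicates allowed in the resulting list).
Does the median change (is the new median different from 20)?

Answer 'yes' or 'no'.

Old median = 20
Insert x = 20
New median = 20
Changed? no

Answer: no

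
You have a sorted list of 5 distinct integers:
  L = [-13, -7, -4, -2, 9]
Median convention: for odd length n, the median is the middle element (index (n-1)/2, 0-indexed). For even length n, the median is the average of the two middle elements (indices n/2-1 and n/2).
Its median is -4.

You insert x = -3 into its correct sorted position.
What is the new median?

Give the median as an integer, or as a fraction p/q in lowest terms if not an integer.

Old list (sorted, length 5): [-13, -7, -4, -2, 9]
Old median = -4
Insert x = -3
Old length odd (5). Middle was index 2 = -4.
New length even (6). New median = avg of two middle elements.
x = -3: 3 elements are < x, 2 elements are > x.
New sorted list: [-13, -7, -4, -3, -2, 9]
New median = -7/2

Answer: -7/2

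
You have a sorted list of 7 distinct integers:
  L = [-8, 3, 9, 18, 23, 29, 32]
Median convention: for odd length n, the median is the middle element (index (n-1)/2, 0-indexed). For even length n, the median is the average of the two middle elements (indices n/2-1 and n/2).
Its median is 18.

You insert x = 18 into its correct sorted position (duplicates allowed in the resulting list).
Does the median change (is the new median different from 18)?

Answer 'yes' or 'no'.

Old median = 18
Insert x = 18
New median = 18
Changed? no

Answer: no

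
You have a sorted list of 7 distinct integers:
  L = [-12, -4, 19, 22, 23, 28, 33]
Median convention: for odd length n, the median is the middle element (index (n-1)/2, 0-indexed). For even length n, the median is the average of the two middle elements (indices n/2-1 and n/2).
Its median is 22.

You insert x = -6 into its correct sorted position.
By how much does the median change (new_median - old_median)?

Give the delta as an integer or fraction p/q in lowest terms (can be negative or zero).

Answer: -3/2

Derivation:
Old median = 22
After inserting x = -6: new sorted = [-12, -6, -4, 19, 22, 23, 28, 33]
New median = 41/2
Delta = 41/2 - 22 = -3/2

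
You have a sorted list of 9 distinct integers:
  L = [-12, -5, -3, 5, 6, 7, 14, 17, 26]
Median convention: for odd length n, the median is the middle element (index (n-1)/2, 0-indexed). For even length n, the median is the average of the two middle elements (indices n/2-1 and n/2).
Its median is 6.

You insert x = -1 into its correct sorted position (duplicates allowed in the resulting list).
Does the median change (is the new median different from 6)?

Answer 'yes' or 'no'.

Answer: yes

Derivation:
Old median = 6
Insert x = -1
New median = 11/2
Changed? yes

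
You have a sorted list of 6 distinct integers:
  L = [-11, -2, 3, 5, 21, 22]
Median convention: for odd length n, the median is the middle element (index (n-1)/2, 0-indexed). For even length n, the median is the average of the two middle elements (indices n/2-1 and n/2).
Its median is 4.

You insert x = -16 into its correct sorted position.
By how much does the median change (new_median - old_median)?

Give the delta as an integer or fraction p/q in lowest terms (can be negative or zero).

Answer: -1

Derivation:
Old median = 4
After inserting x = -16: new sorted = [-16, -11, -2, 3, 5, 21, 22]
New median = 3
Delta = 3 - 4 = -1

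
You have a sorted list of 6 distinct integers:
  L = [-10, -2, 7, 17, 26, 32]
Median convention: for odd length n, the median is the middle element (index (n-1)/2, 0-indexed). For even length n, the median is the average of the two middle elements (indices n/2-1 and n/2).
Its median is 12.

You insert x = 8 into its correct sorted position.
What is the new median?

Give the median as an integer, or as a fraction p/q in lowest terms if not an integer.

Answer: 8

Derivation:
Old list (sorted, length 6): [-10, -2, 7, 17, 26, 32]
Old median = 12
Insert x = 8
Old length even (6). Middle pair: indices 2,3 = 7,17.
New length odd (7). New median = single middle element.
x = 8: 3 elements are < x, 3 elements are > x.
New sorted list: [-10, -2, 7, 8, 17, 26, 32]
New median = 8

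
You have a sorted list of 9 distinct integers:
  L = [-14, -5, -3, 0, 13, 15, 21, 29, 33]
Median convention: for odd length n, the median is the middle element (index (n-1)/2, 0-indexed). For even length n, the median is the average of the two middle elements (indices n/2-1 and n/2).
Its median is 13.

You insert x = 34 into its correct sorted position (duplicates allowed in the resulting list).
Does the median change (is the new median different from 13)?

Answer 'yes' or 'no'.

Old median = 13
Insert x = 34
New median = 14
Changed? yes

Answer: yes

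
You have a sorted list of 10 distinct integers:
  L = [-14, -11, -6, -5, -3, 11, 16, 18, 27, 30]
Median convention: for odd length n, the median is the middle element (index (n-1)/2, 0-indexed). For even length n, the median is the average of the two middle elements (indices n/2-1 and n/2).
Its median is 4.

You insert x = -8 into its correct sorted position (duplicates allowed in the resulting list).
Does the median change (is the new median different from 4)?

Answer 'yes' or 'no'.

Answer: yes

Derivation:
Old median = 4
Insert x = -8
New median = -3
Changed? yes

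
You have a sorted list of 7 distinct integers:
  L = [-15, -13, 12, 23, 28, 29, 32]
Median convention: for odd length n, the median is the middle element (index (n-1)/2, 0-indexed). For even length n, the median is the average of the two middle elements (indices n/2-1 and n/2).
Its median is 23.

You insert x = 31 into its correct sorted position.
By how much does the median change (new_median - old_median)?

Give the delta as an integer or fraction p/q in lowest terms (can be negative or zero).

Old median = 23
After inserting x = 31: new sorted = [-15, -13, 12, 23, 28, 29, 31, 32]
New median = 51/2
Delta = 51/2 - 23 = 5/2

Answer: 5/2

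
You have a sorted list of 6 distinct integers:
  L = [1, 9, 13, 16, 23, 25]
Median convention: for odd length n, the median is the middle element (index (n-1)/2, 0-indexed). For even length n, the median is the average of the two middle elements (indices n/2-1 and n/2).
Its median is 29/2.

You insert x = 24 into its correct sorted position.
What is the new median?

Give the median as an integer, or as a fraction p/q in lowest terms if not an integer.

Answer: 16

Derivation:
Old list (sorted, length 6): [1, 9, 13, 16, 23, 25]
Old median = 29/2
Insert x = 24
Old length even (6). Middle pair: indices 2,3 = 13,16.
New length odd (7). New median = single middle element.
x = 24: 5 elements are < x, 1 elements are > x.
New sorted list: [1, 9, 13, 16, 23, 24, 25]
New median = 16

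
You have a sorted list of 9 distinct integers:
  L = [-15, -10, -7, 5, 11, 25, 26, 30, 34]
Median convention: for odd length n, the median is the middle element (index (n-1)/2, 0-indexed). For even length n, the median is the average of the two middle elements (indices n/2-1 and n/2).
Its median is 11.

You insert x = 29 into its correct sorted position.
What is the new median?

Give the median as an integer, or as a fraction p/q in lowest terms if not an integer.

Old list (sorted, length 9): [-15, -10, -7, 5, 11, 25, 26, 30, 34]
Old median = 11
Insert x = 29
Old length odd (9). Middle was index 4 = 11.
New length even (10). New median = avg of two middle elements.
x = 29: 7 elements are < x, 2 elements are > x.
New sorted list: [-15, -10, -7, 5, 11, 25, 26, 29, 30, 34]
New median = 18

Answer: 18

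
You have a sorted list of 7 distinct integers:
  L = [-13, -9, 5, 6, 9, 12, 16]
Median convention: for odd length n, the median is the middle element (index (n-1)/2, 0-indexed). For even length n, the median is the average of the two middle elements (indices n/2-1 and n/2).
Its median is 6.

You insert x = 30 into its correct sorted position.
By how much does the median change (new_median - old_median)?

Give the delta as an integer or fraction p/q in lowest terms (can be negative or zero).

Old median = 6
After inserting x = 30: new sorted = [-13, -9, 5, 6, 9, 12, 16, 30]
New median = 15/2
Delta = 15/2 - 6 = 3/2

Answer: 3/2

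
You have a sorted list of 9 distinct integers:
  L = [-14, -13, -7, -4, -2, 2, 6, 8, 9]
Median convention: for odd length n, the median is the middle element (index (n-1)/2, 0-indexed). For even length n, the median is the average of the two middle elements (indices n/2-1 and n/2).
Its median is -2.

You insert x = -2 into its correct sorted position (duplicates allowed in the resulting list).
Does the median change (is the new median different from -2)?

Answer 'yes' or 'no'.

Answer: no

Derivation:
Old median = -2
Insert x = -2
New median = -2
Changed? no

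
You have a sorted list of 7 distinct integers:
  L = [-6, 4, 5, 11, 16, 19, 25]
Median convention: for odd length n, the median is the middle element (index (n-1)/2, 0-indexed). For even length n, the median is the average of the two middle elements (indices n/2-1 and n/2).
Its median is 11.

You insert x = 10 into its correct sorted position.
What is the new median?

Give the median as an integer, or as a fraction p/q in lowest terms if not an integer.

Old list (sorted, length 7): [-6, 4, 5, 11, 16, 19, 25]
Old median = 11
Insert x = 10
Old length odd (7). Middle was index 3 = 11.
New length even (8). New median = avg of two middle elements.
x = 10: 3 elements are < x, 4 elements are > x.
New sorted list: [-6, 4, 5, 10, 11, 16, 19, 25]
New median = 21/2

Answer: 21/2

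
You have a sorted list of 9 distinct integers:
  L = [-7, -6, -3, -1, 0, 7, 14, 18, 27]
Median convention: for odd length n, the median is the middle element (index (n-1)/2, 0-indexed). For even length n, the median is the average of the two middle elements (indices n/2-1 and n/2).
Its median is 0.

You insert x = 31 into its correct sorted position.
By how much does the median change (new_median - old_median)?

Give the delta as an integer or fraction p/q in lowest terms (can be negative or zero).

Answer: 7/2

Derivation:
Old median = 0
After inserting x = 31: new sorted = [-7, -6, -3, -1, 0, 7, 14, 18, 27, 31]
New median = 7/2
Delta = 7/2 - 0 = 7/2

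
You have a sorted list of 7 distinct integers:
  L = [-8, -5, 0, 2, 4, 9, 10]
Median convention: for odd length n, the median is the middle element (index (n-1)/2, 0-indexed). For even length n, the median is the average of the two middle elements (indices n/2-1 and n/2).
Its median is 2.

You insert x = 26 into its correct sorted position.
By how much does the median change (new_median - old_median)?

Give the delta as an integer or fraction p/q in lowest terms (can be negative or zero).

Old median = 2
After inserting x = 26: new sorted = [-8, -5, 0, 2, 4, 9, 10, 26]
New median = 3
Delta = 3 - 2 = 1

Answer: 1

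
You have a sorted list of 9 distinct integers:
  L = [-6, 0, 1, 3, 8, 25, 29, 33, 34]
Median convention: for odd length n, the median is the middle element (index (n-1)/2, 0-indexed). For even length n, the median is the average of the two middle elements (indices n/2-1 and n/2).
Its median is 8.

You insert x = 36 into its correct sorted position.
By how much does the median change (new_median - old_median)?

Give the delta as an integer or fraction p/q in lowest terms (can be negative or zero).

Answer: 17/2

Derivation:
Old median = 8
After inserting x = 36: new sorted = [-6, 0, 1, 3, 8, 25, 29, 33, 34, 36]
New median = 33/2
Delta = 33/2 - 8 = 17/2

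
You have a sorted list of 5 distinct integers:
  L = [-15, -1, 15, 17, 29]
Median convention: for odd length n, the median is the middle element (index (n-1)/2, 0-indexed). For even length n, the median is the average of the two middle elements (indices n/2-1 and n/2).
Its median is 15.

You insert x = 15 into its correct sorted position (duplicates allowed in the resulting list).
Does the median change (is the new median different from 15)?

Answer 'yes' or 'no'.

Old median = 15
Insert x = 15
New median = 15
Changed? no

Answer: no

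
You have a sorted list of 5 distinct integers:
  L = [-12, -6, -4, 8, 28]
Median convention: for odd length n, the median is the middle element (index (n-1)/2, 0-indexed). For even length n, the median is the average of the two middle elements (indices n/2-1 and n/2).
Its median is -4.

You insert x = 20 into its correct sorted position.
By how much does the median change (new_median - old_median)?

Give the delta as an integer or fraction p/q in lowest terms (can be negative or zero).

Answer: 6

Derivation:
Old median = -4
After inserting x = 20: new sorted = [-12, -6, -4, 8, 20, 28]
New median = 2
Delta = 2 - -4 = 6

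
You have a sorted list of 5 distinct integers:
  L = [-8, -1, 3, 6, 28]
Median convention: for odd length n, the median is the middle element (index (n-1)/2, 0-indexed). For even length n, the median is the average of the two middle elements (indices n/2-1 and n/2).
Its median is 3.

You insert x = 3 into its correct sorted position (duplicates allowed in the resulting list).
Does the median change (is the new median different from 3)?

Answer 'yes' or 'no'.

Answer: no

Derivation:
Old median = 3
Insert x = 3
New median = 3
Changed? no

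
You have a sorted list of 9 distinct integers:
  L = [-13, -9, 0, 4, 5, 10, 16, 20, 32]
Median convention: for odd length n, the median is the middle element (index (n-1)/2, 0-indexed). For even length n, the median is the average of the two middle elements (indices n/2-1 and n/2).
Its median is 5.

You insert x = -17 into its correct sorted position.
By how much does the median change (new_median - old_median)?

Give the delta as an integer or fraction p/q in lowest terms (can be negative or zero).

Old median = 5
After inserting x = -17: new sorted = [-17, -13, -9, 0, 4, 5, 10, 16, 20, 32]
New median = 9/2
Delta = 9/2 - 5 = -1/2

Answer: -1/2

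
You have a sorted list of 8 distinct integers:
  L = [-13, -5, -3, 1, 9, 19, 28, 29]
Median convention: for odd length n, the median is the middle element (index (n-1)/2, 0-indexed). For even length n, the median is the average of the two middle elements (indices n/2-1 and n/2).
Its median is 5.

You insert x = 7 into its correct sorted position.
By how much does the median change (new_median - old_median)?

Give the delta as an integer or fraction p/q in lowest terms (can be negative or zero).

Answer: 2

Derivation:
Old median = 5
After inserting x = 7: new sorted = [-13, -5, -3, 1, 7, 9, 19, 28, 29]
New median = 7
Delta = 7 - 5 = 2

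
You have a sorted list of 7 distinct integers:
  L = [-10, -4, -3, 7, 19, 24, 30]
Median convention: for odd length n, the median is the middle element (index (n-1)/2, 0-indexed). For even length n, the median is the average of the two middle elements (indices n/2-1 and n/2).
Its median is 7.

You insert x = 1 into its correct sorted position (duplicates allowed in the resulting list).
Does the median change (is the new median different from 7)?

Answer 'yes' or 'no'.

Old median = 7
Insert x = 1
New median = 4
Changed? yes

Answer: yes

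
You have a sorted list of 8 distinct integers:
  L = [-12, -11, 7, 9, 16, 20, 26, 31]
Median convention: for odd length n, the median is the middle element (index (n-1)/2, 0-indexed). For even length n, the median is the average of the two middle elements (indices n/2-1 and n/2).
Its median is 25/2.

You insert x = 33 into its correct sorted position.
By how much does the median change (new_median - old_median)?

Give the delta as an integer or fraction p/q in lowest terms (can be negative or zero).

Old median = 25/2
After inserting x = 33: new sorted = [-12, -11, 7, 9, 16, 20, 26, 31, 33]
New median = 16
Delta = 16 - 25/2 = 7/2

Answer: 7/2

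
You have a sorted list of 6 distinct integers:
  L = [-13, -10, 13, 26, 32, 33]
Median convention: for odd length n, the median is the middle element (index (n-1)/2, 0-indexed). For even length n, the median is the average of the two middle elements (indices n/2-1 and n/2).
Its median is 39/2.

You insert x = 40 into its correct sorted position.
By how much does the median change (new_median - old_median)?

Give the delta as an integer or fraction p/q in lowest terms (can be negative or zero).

Old median = 39/2
After inserting x = 40: new sorted = [-13, -10, 13, 26, 32, 33, 40]
New median = 26
Delta = 26 - 39/2 = 13/2

Answer: 13/2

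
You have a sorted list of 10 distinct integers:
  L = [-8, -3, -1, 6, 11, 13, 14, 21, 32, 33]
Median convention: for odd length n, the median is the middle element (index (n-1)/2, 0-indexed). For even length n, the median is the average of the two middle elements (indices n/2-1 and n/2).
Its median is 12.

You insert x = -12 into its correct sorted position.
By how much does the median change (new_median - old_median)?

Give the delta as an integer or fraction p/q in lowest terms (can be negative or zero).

Old median = 12
After inserting x = -12: new sorted = [-12, -8, -3, -1, 6, 11, 13, 14, 21, 32, 33]
New median = 11
Delta = 11 - 12 = -1

Answer: -1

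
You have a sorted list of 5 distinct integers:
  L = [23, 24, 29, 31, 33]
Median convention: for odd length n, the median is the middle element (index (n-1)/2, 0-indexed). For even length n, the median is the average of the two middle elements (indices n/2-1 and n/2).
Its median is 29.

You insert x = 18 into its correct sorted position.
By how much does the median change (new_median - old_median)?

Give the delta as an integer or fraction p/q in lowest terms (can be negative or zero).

Answer: -5/2

Derivation:
Old median = 29
After inserting x = 18: new sorted = [18, 23, 24, 29, 31, 33]
New median = 53/2
Delta = 53/2 - 29 = -5/2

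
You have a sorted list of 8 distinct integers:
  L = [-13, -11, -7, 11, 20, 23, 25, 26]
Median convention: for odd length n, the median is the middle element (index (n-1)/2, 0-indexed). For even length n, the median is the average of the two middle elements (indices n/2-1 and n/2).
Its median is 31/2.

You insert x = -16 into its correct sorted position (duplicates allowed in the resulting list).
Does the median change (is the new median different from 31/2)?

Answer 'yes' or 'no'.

Old median = 31/2
Insert x = -16
New median = 11
Changed? yes

Answer: yes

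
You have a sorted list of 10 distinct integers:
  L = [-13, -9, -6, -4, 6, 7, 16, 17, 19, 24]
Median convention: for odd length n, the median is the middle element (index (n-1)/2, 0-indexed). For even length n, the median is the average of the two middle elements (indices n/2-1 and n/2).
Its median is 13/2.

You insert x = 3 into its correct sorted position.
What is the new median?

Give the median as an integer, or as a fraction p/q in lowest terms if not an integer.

Old list (sorted, length 10): [-13, -9, -6, -4, 6, 7, 16, 17, 19, 24]
Old median = 13/2
Insert x = 3
Old length even (10). Middle pair: indices 4,5 = 6,7.
New length odd (11). New median = single middle element.
x = 3: 4 elements are < x, 6 elements are > x.
New sorted list: [-13, -9, -6, -4, 3, 6, 7, 16, 17, 19, 24]
New median = 6

Answer: 6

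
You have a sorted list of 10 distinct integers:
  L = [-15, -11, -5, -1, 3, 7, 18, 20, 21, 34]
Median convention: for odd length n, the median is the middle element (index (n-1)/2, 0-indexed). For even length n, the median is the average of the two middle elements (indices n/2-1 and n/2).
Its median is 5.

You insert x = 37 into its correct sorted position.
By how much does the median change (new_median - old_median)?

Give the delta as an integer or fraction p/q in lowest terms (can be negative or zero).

Answer: 2

Derivation:
Old median = 5
After inserting x = 37: new sorted = [-15, -11, -5, -1, 3, 7, 18, 20, 21, 34, 37]
New median = 7
Delta = 7 - 5 = 2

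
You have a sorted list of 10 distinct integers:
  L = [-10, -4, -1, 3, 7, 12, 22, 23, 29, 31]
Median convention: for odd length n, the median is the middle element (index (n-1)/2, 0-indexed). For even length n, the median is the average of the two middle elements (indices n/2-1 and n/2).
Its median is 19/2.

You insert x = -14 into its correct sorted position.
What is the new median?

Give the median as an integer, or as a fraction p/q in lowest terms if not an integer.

Answer: 7

Derivation:
Old list (sorted, length 10): [-10, -4, -1, 3, 7, 12, 22, 23, 29, 31]
Old median = 19/2
Insert x = -14
Old length even (10). Middle pair: indices 4,5 = 7,12.
New length odd (11). New median = single middle element.
x = -14: 0 elements are < x, 10 elements are > x.
New sorted list: [-14, -10, -4, -1, 3, 7, 12, 22, 23, 29, 31]
New median = 7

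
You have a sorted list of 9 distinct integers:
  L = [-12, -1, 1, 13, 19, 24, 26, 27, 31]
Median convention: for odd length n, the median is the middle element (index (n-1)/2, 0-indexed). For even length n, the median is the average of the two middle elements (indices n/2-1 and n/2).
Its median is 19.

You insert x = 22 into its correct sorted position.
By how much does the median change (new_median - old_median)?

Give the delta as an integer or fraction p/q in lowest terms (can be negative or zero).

Answer: 3/2

Derivation:
Old median = 19
After inserting x = 22: new sorted = [-12, -1, 1, 13, 19, 22, 24, 26, 27, 31]
New median = 41/2
Delta = 41/2 - 19 = 3/2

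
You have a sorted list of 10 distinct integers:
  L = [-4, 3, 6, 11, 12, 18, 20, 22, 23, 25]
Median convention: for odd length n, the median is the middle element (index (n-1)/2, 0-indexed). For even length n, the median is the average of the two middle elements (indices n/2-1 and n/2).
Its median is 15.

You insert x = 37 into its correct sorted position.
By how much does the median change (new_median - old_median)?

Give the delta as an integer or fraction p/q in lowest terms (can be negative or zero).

Old median = 15
After inserting x = 37: new sorted = [-4, 3, 6, 11, 12, 18, 20, 22, 23, 25, 37]
New median = 18
Delta = 18 - 15 = 3

Answer: 3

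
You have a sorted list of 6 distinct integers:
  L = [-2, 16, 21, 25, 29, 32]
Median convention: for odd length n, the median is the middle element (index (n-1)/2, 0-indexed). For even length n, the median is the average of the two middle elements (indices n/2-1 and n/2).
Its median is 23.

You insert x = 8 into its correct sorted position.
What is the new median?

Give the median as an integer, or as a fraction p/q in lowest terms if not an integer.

Answer: 21

Derivation:
Old list (sorted, length 6): [-2, 16, 21, 25, 29, 32]
Old median = 23
Insert x = 8
Old length even (6). Middle pair: indices 2,3 = 21,25.
New length odd (7). New median = single middle element.
x = 8: 1 elements are < x, 5 elements are > x.
New sorted list: [-2, 8, 16, 21, 25, 29, 32]
New median = 21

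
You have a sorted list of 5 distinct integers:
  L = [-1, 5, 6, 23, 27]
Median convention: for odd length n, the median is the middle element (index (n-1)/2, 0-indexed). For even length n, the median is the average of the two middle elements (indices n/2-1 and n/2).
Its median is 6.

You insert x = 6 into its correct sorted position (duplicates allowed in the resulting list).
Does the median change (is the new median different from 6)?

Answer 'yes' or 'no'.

Answer: no

Derivation:
Old median = 6
Insert x = 6
New median = 6
Changed? no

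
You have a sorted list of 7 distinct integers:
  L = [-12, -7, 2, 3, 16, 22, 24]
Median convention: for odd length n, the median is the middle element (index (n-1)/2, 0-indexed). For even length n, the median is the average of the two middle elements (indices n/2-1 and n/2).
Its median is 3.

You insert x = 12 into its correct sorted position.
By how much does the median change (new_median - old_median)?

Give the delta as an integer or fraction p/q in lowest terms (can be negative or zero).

Answer: 9/2

Derivation:
Old median = 3
After inserting x = 12: new sorted = [-12, -7, 2, 3, 12, 16, 22, 24]
New median = 15/2
Delta = 15/2 - 3 = 9/2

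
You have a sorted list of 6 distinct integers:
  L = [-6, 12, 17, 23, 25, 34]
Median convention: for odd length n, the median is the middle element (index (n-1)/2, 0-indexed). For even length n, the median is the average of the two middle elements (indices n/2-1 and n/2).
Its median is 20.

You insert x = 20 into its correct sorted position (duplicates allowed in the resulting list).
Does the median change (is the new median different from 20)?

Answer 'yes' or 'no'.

Old median = 20
Insert x = 20
New median = 20
Changed? no

Answer: no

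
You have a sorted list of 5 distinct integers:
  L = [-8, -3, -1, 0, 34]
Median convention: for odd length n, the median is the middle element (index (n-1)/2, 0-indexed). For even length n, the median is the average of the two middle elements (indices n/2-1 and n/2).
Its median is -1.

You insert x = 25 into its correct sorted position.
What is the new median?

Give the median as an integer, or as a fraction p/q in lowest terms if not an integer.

Answer: -1/2

Derivation:
Old list (sorted, length 5): [-8, -3, -1, 0, 34]
Old median = -1
Insert x = 25
Old length odd (5). Middle was index 2 = -1.
New length even (6). New median = avg of two middle elements.
x = 25: 4 elements are < x, 1 elements are > x.
New sorted list: [-8, -3, -1, 0, 25, 34]
New median = -1/2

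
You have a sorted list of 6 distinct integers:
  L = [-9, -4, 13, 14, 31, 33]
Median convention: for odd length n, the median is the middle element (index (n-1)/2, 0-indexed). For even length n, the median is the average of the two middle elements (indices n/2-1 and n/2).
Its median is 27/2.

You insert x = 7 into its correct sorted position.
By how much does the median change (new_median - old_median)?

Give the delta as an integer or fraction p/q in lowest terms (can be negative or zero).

Answer: -1/2

Derivation:
Old median = 27/2
After inserting x = 7: new sorted = [-9, -4, 7, 13, 14, 31, 33]
New median = 13
Delta = 13 - 27/2 = -1/2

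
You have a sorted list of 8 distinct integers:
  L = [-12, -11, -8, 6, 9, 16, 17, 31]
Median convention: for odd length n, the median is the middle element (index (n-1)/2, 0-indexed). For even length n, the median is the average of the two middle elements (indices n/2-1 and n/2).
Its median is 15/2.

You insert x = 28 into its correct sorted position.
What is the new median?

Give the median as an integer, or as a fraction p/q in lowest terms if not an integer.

Answer: 9

Derivation:
Old list (sorted, length 8): [-12, -11, -8, 6, 9, 16, 17, 31]
Old median = 15/2
Insert x = 28
Old length even (8). Middle pair: indices 3,4 = 6,9.
New length odd (9). New median = single middle element.
x = 28: 7 elements are < x, 1 elements are > x.
New sorted list: [-12, -11, -8, 6, 9, 16, 17, 28, 31]
New median = 9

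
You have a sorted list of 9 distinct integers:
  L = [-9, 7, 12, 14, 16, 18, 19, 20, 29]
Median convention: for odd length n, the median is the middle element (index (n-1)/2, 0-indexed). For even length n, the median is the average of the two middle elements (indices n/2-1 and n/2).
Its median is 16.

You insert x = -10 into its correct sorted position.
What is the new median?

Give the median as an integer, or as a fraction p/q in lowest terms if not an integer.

Answer: 15

Derivation:
Old list (sorted, length 9): [-9, 7, 12, 14, 16, 18, 19, 20, 29]
Old median = 16
Insert x = -10
Old length odd (9). Middle was index 4 = 16.
New length even (10). New median = avg of two middle elements.
x = -10: 0 elements are < x, 9 elements are > x.
New sorted list: [-10, -9, 7, 12, 14, 16, 18, 19, 20, 29]
New median = 15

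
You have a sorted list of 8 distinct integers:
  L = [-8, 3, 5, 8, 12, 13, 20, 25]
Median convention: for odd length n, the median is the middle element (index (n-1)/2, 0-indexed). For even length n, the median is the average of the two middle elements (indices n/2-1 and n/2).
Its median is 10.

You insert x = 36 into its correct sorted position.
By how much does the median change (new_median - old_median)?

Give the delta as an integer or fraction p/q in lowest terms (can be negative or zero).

Old median = 10
After inserting x = 36: new sorted = [-8, 3, 5, 8, 12, 13, 20, 25, 36]
New median = 12
Delta = 12 - 10 = 2

Answer: 2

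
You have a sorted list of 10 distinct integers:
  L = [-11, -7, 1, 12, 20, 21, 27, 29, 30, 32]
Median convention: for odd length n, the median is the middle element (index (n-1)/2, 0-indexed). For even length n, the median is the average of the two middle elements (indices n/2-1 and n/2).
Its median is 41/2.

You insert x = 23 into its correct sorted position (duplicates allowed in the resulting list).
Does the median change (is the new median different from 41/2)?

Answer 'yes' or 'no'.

Old median = 41/2
Insert x = 23
New median = 21
Changed? yes

Answer: yes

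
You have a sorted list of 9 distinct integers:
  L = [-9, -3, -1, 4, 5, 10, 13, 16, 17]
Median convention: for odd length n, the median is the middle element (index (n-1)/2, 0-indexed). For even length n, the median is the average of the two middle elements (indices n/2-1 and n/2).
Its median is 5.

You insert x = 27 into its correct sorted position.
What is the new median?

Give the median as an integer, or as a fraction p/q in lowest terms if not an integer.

Answer: 15/2

Derivation:
Old list (sorted, length 9): [-9, -3, -1, 4, 5, 10, 13, 16, 17]
Old median = 5
Insert x = 27
Old length odd (9). Middle was index 4 = 5.
New length even (10). New median = avg of two middle elements.
x = 27: 9 elements are < x, 0 elements are > x.
New sorted list: [-9, -3, -1, 4, 5, 10, 13, 16, 17, 27]
New median = 15/2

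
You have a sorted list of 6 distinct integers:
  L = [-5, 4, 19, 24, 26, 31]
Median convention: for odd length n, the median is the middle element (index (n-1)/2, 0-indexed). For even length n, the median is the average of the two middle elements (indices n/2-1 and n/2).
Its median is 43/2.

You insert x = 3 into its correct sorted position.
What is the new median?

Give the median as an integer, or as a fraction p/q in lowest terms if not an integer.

Old list (sorted, length 6): [-5, 4, 19, 24, 26, 31]
Old median = 43/2
Insert x = 3
Old length even (6). Middle pair: indices 2,3 = 19,24.
New length odd (7). New median = single middle element.
x = 3: 1 elements are < x, 5 elements are > x.
New sorted list: [-5, 3, 4, 19, 24, 26, 31]
New median = 19

Answer: 19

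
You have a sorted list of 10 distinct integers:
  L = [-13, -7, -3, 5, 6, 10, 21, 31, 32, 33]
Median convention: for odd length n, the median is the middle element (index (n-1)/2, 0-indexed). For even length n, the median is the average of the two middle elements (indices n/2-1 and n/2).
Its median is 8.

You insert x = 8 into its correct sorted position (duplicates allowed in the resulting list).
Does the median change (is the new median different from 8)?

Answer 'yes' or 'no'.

Answer: no

Derivation:
Old median = 8
Insert x = 8
New median = 8
Changed? no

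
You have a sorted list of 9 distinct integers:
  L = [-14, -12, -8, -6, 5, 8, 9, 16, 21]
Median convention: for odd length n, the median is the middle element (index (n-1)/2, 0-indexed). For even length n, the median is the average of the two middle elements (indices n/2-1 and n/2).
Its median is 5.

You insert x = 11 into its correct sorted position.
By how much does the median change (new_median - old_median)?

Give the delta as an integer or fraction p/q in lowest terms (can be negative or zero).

Old median = 5
After inserting x = 11: new sorted = [-14, -12, -8, -6, 5, 8, 9, 11, 16, 21]
New median = 13/2
Delta = 13/2 - 5 = 3/2

Answer: 3/2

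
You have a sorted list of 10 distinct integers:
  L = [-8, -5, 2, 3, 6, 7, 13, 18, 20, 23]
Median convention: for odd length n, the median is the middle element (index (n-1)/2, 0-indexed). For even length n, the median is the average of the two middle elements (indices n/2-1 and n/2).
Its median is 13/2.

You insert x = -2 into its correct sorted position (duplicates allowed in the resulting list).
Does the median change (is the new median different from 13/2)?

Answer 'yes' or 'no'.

Answer: yes

Derivation:
Old median = 13/2
Insert x = -2
New median = 6
Changed? yes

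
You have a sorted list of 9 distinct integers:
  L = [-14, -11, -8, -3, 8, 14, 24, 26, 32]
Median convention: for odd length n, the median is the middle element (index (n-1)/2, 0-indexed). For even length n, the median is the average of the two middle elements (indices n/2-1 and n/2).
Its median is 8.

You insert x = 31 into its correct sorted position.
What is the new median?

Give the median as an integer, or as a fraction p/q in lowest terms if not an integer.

Old list (sorted, length 9): [-14, -11, -8, -3, 8, 14, 24, 26, 32]
Old median = 8
Insert x = 31
Old length odd (9). Middle was index 4 = 8.
New length even (10). New median = avg of two middle elements.
x = 31: 8 elements are < x, 1 elements are > x.
New sorted list: [-14, -11, -8, -3, 8, 14, 24, 26, 31, 32]
New median = 11

Answer: 11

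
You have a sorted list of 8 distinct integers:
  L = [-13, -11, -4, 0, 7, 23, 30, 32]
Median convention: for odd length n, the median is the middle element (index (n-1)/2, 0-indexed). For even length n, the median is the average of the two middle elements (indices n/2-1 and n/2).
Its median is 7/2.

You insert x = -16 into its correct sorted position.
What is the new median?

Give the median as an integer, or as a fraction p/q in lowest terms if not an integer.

Answer: 0

Derivation:
Old list (sorted, length 8): [-13, -11, -4, 0, 7, 23, 30, 32]
Old median = 7/2
Insert x = -16
Old length even (8). Middle pair: indices 3,4 = 0,7.
New length odd (9). New median = single middle element.
x = -16: 0 elements are < x, 8 elements are > x.
New sorted list: [-16, -13, -11, -4, 0, 7, 23, 30, 32]
New median = 0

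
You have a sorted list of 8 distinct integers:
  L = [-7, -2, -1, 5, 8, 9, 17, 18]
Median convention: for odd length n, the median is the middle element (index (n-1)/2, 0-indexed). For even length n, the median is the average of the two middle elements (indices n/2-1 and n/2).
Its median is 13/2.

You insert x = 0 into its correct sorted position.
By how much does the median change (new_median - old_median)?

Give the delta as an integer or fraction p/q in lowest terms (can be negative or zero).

Answer: -3/2

Derivation:
Old median = 13/2
After inserting x = 0: new sorted = [-7, -2, -1, 0, 5, 8, 9, 17, 18]
New median = 5
Delta = 5 - 13/2 = -3/2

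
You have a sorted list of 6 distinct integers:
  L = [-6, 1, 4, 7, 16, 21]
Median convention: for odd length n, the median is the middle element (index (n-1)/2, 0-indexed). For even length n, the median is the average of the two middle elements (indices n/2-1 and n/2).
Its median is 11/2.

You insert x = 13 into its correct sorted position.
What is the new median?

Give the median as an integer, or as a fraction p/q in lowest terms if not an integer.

Old list (sorted, length 6): [-6, 1, 4, 7, 16, 21]
Old median = 11/2
Insert x = 13
Old length even (6). Middle pair: indices 2,3 = 4,7.
New length odd (7). New median = single middle element.
x = 13: 4 elements are < x, 2 elements are > x.
New sorted list: [-6, 1, 4, 7, 13, 16, 21]
New median = 7

Answer: 7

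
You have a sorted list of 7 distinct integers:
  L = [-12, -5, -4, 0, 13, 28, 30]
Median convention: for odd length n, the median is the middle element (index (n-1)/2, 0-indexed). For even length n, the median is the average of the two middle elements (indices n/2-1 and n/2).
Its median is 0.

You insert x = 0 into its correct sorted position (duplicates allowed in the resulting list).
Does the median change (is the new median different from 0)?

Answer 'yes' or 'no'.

Old median = 0
Insert x = 0
New median = 0
Changed? no

Answer: no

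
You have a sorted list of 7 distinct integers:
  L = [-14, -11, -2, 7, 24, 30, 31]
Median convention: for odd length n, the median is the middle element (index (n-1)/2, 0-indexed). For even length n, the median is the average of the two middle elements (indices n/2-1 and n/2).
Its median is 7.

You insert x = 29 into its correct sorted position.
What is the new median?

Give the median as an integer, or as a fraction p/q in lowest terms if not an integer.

Old list (sorted, length 7): [-14, -11, -2, 7, 24, 30, 31]
Old median = 7
Insert x = 29
Old length odd (7). Middle was index 3 = 7.
New length even (8). New median = avg of two middle elements.
x = 29: 5 elements are < x, 2 elements are > x.
New sorted list: [-14, -11, -2, 7, 24, 29, 30, 31]
New median = 31/2

Answer: 31/2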